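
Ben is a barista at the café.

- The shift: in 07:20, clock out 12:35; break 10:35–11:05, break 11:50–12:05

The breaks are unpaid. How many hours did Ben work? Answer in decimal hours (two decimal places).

The shift: 07:20–12:35 = 5 h 15 min; less 45 min break → 4 h 30 min

4.50 hours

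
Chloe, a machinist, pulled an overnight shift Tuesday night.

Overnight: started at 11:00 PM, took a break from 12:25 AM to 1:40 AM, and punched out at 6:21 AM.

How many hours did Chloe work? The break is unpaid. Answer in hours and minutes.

Overnight: 11:00 PM → midnight = 1 h 0 min; midnight → 6:21 AM = 6 h 21 min; span 7 h 21 min; less 75 min break → 6 h 6 min

6 h 6 min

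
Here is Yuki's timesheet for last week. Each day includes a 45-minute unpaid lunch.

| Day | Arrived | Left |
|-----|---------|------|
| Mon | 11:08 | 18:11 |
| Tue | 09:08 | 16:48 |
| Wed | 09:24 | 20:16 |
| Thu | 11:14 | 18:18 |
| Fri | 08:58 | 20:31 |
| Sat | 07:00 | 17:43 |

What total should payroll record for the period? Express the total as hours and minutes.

Mon: 11:08–18:11 = 7 h 3 min; less 45 min break → 6 h 18 min
Tue: 09:08–16:48 = 7 h 40 min; less 45 min break → 6 h 55 min
Wed: 09:24–20:16 = 10 h 52 min; less 45 min break → 10 h 7 min
Thu: 11:14–18:18 = 7 h 4 min; less 45 min break → 6 h 19 min
Fri: 08:58–20:31 = 11 h 33 min; less 45 min break → 10 h 48 min
Sat: 07:00–17:43 = 10 h 43 min; less 45 min break → 9 h 58 min
Total: 6 h 18 min + 6 h 55 min + 10 h 7 min + 6 h 19 min + 10 h 48 min + 9 h 58 min = 50 h 25 min.

50 h 25 min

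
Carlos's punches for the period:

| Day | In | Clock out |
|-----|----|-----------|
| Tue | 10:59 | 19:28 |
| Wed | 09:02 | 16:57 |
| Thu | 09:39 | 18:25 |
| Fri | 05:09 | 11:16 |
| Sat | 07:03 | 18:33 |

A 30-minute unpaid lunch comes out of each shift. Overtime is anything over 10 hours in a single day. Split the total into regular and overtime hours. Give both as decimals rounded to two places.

Tue: 10:59–19:28 = 8 h 29 min; less 30 min break → 7 h 59 min
Wed: 09:02–16:57 = 7 h 55 min; less 30 min break → 7 h 25 min
Thu: 09:39–18:25 = 8 h 46 min; less 30 min break → 8 h 16 min
Fri: 05:09–11:16 = 6 h 7 min; less 30 min break → 5 h 37 min
Sat: 07:03–18:33 = 11 h 30 min; less 30 min break → 11 h 0 min
Tue reg 7 h 59 min / OT 0 h 0 min; Wed reg 7 h 25 min / OT 0 h 0 min; Thu reg 8 h 16 min / OT 0 h 0 min; Fri reg 5 h 37 min / OT 0 h 0 min; Sat reg 10 h 0 min / OT 1 h 0 min.
Totals: regular 39 h 17 min, overtime 1 h 0 min.

Regular 39.28 hours, overtime 1.00 hours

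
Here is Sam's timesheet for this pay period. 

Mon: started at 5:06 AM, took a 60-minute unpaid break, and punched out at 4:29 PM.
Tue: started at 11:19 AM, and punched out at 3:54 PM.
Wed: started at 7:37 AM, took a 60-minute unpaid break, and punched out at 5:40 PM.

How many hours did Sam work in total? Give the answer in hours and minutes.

Mon: 5:06 AM–4:29 PM = 11 h 23 min; less 60 min break → 10 h 23 min
Tue: 11:19 AM–3:54 PM = 4 h 35 min
Wed: 7:37 AM–5:40 PM = 10 h 3 min; less 60 min break → 9 h 3 min
Total: 10 h 23 min + 4 h 35 min + 9 h 3 min = 24 h 1 min.

24 h 1 min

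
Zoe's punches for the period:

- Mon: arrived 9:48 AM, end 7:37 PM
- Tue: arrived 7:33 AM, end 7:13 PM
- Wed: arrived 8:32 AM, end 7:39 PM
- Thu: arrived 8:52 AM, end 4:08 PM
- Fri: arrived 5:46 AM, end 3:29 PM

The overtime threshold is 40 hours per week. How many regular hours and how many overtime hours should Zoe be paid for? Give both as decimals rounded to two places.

Regular 40.00 hours, overtime 9.58 hours

Mon: 9:48 AM–7:37 PM = 9 h 49 min
Tue: 7:33 AM–7:13 PM = 11 h 40 min
Wed: 8:32 AM–7:39 PM = 11 h 7 min
Thu: 8:52 AM–4:08 PM = 7 h 16 min
Fri: 5:46 AM–3:29 PM = 9 h 43 min
Total worked: 49 h 35 min = 49.58 h.
Threshold 40 h → overtime 9 h 35 min, regular 40 h 0 min.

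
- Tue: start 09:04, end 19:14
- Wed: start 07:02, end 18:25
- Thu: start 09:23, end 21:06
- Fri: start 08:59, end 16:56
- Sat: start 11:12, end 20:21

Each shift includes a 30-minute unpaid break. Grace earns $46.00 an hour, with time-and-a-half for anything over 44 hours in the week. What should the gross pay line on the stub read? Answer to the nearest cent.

Tue: 09:04–19:14 = 10 h 10 min; less 30 min break → 9 h 40 min
Wed: 07:02–18:25 = 11 h 23 min; less 30 min break → 10 h 53 min
Thu: 09:23–21:06 = 11 h 43 min; less 30 min break → 11 h 13 min
Fri: 08:59–16:56 = 7 h 57 min; less 30 min break → 7 h 27 min
Sat: 11:12–20:21 = 9 h 9 min; less 30 min break → 8 h 39 min
Total worked: 47 h 52 min = 2872 min.
Regular 44 h 0 min = 2640 min at $46.00/h; overtime 3 h 52 min = 232 min at $69.00/h.
Pay = (2640 × $46.00 + 232 × $69.00) ÷ 60 = $2290.80.

$2290.80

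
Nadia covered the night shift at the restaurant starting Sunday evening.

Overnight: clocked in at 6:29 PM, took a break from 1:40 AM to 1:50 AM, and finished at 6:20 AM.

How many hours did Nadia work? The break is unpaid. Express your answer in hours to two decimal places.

11.68 hours

Overnight: 6:29 PM → midnight = 5 h 31 min; midnight → 6:20 AM = 6 h 20 min; span 11 h 51 min; less 10 min break → 11 h 41 min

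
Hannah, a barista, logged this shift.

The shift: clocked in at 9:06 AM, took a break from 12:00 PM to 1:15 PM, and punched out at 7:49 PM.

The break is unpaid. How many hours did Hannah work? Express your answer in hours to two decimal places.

The shift: 9:06 AM–7:49 PM = 10 h 43 min; less 75 min break → 9 h 28 min

9.47 hours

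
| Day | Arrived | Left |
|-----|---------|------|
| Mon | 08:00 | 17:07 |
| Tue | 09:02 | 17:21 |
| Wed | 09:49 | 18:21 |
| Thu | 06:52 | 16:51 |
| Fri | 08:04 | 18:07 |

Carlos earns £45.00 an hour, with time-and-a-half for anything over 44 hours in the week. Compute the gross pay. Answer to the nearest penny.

£2115.00

Mon: 08:00–17:07 = 9 h 7 min
Tue: 09:02–17:21 = 8 h 19 min
Wed: 09:49–18:21 = 8 h 32 min
Thu: 06:52–16:51 = 9 h 59 min
Fri: 08:04–18:07 = 10 h 3 min
Total worked: 46 h 0 min = 2760 min.
Regular 44 h 0 min = 2640 min at £45.00/h; overtime 2 h 0 min = 120 min at £67.50/h.
Pay = (2640 × £45.00 + 120 × £67.50) ÷ 60 = £2115.00.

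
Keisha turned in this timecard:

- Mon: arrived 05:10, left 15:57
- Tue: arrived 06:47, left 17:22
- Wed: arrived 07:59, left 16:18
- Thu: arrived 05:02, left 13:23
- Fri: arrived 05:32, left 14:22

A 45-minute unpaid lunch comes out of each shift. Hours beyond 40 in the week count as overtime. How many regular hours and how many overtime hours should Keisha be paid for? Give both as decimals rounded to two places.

Regular 40.00 hours, overtime 3.12 hours

Mon: 05:10–15:57 = 10 h 47 min; less 45 min break → 10 h 2 min
Tue: 06:47–17:22 = 10 h 35 min; less 45 min break → 9 h 50 min
Wed: 07:59–16:18 = 8 h 19 min; less 45 min break → 7 h 34 min
Thu: 05:02–13:23 = 8 h 21 min; less 45 min break → 7 h 36 min
Fri: 05:32–14:22 = 8 h 50 min; less 45 min break → 8 h 5 min
Total worked: 43 h 7 min = 43.12 h.
Threshold 40 h → overtime 3 h 7 min, regular 40 h 0 min.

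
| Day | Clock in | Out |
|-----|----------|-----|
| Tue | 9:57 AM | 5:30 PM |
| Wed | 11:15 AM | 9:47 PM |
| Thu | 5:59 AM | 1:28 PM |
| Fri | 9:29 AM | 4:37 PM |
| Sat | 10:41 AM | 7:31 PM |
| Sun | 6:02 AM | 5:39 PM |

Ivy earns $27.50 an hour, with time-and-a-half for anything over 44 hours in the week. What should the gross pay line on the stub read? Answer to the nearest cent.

$1587.44

Tue: 9:57 AM–5:30 PM = 7 h 33 min
Wed: 11:15 AM–9:47 PM = 10 h 32 min
Thu: 5:59 AM–1:28 PM = 7 h 29 min
Fri: 9:29 AM–4:37 PM = 7 h 8 min
Sat: 10:41 AM–7:31 PM = 8 h 50 min
Sun: 6:02 AM–5:39 PM = 11 h 37 min
Total worked: 53 h 9 min = 3189 min.
Regular 44 h 0 min = 2640 min at $27.50/h; overtime 9 h 9 min = 549 min at $41.25/h.
Pay = (2640 × $27.50 + 549 × $41.25) ÷ 60 = $1587.44.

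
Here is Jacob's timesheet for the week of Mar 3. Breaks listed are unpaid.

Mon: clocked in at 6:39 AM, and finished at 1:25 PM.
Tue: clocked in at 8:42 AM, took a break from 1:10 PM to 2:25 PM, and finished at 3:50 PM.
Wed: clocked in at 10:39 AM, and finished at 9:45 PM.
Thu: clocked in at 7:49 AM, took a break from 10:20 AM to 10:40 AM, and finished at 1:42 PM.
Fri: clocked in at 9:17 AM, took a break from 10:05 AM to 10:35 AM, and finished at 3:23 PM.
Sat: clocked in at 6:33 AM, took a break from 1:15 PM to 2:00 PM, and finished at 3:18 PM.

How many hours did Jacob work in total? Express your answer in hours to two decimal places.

Mon: 6:39 AM–1:25 PM = 6 h 46 min
Tue: 8:42 AM–3:50 PM = 7 h 8 min; less 75 min break → 5 h 53 min
Wed: 10:39 AM–9:45 PM = 11 h 6 min
Thu: 7:49 AM–1:42 PM = 5 h 53 min; less 20 min break → 5 h 33 min
Fri: 9:17 AM–3:23 PM = 6 h 6 min; less 30 min break → 5 h 36 min
Sat: 6:33 AM–3:18 PM = 8 h 45 min; less 45 min break → 8 h 0 min
Total: 6 h 46 min + 5 h 53 min + 11 h 6 min + 5 h 33 min + 5 h 36 min + 8 h 0 min = 42 h 54 min.

42.90 hours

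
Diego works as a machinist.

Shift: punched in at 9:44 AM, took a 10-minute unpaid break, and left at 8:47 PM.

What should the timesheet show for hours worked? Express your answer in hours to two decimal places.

Shift: 9:44 AM–8:47 PM = 11 h 3 min; less 10 min break → 10 h 53 min

10.88 hours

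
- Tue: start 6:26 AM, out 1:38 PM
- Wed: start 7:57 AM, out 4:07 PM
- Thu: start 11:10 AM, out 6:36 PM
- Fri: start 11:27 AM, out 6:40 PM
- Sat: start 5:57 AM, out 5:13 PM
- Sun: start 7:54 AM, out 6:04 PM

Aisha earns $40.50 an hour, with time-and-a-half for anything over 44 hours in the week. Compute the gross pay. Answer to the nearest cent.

Tue: 6:26 AM–1:38 PM = 7 h 12 min
Wed: 7:57 AM–4:07 PM = 8 h 10 min
Thu: 11:10 AM–6:36 PM = 7 h 26 min
Fri: 11:27 AM–6:40 PM = 7 h 13 min
Sat: 5:57 AM–5:13 PM = 11 h 16 min
Sun: 7:54 AM–6:04 PM = 10 h 10 min
Total worked: 51 h 27 min = 3087 min.
Regular 44 h 0 min = 2640 min at $40.50/h; overtime 7 h 27 min = 447 min at $60.75/h.
Pay = (2640 × $40.50 + 447 × $60.75) ÷ 60 = $2234.59.

$2234.59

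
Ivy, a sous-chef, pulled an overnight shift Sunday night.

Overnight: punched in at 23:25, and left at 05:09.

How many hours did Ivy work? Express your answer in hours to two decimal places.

5.73 hours

Overnight: 23:25 → midnight = 0 h 35 min; midnight → 05:09 = 5 h 9 min; span 5 h 44 min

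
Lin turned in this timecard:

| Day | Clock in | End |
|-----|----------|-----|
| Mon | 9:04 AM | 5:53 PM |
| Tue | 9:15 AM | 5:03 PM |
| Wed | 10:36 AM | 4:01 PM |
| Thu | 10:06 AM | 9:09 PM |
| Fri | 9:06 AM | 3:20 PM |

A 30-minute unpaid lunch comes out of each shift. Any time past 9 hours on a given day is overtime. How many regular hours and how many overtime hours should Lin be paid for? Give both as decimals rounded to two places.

Regular 35.27 hours, overtime 1.55 hours

Mon: 9:04 AM–5:53 PM = 8 h 49 min; less 30 min break → 8 h 19 min
Tue: 9:15 AM–5:03 PM = 7 h 48 min; less 30 min break → 7 h 18 min
Wed: 10:36 AM–4:01 PM = 5 h 25 min; less 30 min break → 4 h 55 min
Thu: 10:06 AM–9:09 PM = 11 h 3 min; less 30 min break → 10 h 33 min
Fri: 9:06 AM–3:20 PM = 6 h 14 min; less 30 min break → 5 h 44 min
Mon reg 8 h 19 min / OT 0 h 0 min; Tue reg 7 h 18 min / OT 0 h 0 min; Wed reg 4 h 55 min / OT 0 h 0 min; Thu reg 9 h 0 min / OT 1 h 33 min; Fri reg 5 h 44 min / OT 0 h 0 min.
Totals: regular 35 h 16 min, overtime 1 h 33 min.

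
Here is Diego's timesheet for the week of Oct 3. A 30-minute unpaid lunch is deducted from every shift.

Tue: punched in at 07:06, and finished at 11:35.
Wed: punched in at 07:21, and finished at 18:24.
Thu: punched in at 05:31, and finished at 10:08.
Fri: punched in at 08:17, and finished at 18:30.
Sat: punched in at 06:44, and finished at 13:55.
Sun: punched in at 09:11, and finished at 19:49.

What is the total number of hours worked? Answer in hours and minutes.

Tue: 07:06–11:35 = 4 h 29 min; less 30 min break → 3 h 59 min
Wed: 07:21–18:24 = 11 h 3 min; less 30 min break → 10 h 33 min
Thu: 05:31–10:08 = 4 h 37 min; less 30 min break → 4 h 7 min
Fri: 08:17–18:30 = 10 h 13 min; less 30 min break → 9 h 43 min
Sat: 06:44–13:55 = 7 h 11 min; less 30 min break → 6 h 41 min
Sun: 09:11–19:49 = 10 h 38 min; less 30 min break → 10 h 8 min
Total: 3 h 59 min + 10 h 33 min + 4 h 7 min + 9 h 43 min + 6 h 41 min + 10 h 8 min = 45 h 11 min.

45 h 11 min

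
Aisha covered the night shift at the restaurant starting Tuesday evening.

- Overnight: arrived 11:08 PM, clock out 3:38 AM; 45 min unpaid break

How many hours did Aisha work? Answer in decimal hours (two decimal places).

3.75 hours

Overnight: 11:08 PM → midnight = 0 h 52 min; midnight → 3:38 AM = 3 h 38 min; span 4 h 30 min; less 45 min break → 3 h 45 min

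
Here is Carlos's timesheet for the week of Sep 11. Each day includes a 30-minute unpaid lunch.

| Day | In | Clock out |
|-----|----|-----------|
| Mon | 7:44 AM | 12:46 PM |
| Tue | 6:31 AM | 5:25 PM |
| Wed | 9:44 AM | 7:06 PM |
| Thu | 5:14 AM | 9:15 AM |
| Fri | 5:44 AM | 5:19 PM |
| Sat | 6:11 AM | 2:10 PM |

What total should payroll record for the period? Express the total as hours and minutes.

45 h 53 min

Mon: 7:44 AM–12:46 PM = 5 h 2 min; less 30 min break → 4 h 32 min
Tue: 6:31 AM–5:25 PM = 10 h 54 min; less 30 min break → 10 h 24 min
Wed: 9:44 AM–7:06 PM = 9 h 22 min; less 30 min break → 8 h 52 min
Thu: 5:14 AM–9:15 AM = 4 h 1 min; less 30 min break → 3 h 31 min
Fri: 5:44 AM–5:19 PM = 11 h 35 min; less 30 min break → 11 h 5 min
Sat: 6:11 AM–2:10 PM = 7 h 59 min; less 30 min break → 7 h 29 min
Total: 4 h 32 min + 10 h 24 min + 8 h 52 min + 3 h 31 min + 11 h 5 min + 7 h 29 min = 45 h 53 min.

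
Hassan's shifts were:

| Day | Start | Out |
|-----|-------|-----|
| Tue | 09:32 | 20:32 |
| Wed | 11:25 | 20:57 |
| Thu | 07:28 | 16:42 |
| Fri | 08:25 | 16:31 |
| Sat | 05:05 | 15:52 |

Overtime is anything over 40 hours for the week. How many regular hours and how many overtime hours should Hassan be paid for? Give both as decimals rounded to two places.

Regular 40.00 hours, overtime 8.65 hours

Tue: 09:32–20:32 = 11 h 0 min
Wed: 11:25–20:57 = 9 h 32 min
Thu: 07:28–16:42 = 9 h 14 min
Fri: 08:25–16:31 = 8 h 6 min
Sat: 05:05–15:52 = 10 h 47 min
Total worked: 48 h 39 min = 48.65 h.
Threshold 40 h → overtime 8 h 39 min, regular 40 h 0 min.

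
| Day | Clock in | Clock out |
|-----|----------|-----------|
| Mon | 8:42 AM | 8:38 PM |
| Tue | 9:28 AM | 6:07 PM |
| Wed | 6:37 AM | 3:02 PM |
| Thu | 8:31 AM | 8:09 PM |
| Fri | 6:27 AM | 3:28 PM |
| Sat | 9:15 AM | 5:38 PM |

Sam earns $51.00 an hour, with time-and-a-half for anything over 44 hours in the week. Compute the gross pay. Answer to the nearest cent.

Mon: 8:42 AM–8:38 PM = 11 h 56 min
Tue: 9:28 AM–6:07 PM = 8 h 39 min
Wed: 6:37 AM–3:02 PM = 8 h 25 min
Thu: 8:31 AM–8:09 PM = 11 h 38 min
Fri: 6:27 AM–3:28 PM = 9 h 1 min
Sat: 9:15 AM–5:38 PM = 8 h 23 min
Total worked: 58 h 2 min = 3482 min.
Regular 44 h 0 min = 2640 min at $51.00/h; overtime 14 h 2 min = 842 min at $76.50/h.
Pay = (2640 × $51.00 + 842 × $76.50) ÷ 60 = $3317.55.

$3317.55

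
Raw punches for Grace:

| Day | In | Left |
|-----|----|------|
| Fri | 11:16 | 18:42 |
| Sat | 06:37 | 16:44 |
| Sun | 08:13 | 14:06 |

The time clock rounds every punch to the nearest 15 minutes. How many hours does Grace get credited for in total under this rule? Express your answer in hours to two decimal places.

Fri: in 11:16→11:15, out 18:42→18:45; 7 h 30 min
Sat: in 06:37→06:30, out 16:44→16:45; 10 h 15 min
Sun: in 08:13→08:15, out 14:06→14:00; 5 h 45 min
Total credited: 23 h 30 min.

23.50 hours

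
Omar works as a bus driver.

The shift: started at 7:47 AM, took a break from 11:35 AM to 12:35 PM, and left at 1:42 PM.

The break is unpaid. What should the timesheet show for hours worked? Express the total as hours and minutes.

4 h 55 min

The shift: 7:47 AM–1:42 PM = 5 h 55 min; less 60 min break → 4 h 55 min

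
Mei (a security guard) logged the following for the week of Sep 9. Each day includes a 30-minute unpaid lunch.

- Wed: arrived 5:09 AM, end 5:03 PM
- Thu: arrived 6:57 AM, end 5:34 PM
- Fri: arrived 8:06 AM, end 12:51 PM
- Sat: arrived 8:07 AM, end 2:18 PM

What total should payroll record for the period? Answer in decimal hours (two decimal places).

Wed: 5:09 AM–5:03 PM = 11 h 54 min; less 30 min break → 11 h 24 min
Thu: 6:57 AM–5:34 PM = 10 h 37 min; less 30 min break → 10 h 7 min
Fri: 8:06 AM–12:51 PM = 4 h 45 min; less 30 min break → 4 h 15 min
Sat: 8:07 AM–2:18 PM = 6 h 11 min; less 30 min break → 5 h 41 min
Total: 11 h 24 min + 10 h 7 min + 4 h 15 min + 5 h 41 min = 31 h 27 min.

31.45 hours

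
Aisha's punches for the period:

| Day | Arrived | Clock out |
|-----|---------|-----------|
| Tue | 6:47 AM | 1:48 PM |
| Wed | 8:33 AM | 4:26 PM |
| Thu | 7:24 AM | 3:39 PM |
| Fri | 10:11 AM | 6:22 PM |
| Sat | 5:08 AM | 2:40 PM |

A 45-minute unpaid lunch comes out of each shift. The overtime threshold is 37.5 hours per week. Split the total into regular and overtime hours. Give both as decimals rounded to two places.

Tue: 6:47 AM–1:48 PM = 7 h 1 min; less 45 min break → 6 h 16 min
Wed: 8:33 AM–4:26 PM = 7 h 53 min; less 45 min break → 7 h 8 min
Thu: 7:24 AM–3:39 PM = 8 h 15 min; less 45 min break → 7 h 30 min
Fri: 10:11 AM–6:22 PM = 8 h 11 min; less 45 min break → 7 h 26 min
Sat: 5:08 AM–2:40 PM = 9 h 32 min; less 45 min break → 8 h 47 min
Total worked: 37 h 7 min = 37.12 h.
Threshold 37.5 h → overtime 0 h 0 min, regular 37 h 7 min.

Regular 37.12 hours, overtime 0.00 hours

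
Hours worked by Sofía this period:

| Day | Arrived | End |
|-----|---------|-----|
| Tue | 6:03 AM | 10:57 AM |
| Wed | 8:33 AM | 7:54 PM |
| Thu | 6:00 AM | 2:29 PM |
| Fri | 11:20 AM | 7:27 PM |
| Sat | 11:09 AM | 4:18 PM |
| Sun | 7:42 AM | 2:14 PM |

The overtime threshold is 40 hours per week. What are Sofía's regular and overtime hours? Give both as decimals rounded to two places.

Regular 40.00 hours, overtime 4.53 hours

Tue: 6:03 AM–10:57 AM = 4 h 54 min
Wed: 8:33 AM–7:54 PM = 11 h 21 min
Thu: 6:00 AM–2:29 PM = 8 h 29 min
Fri: 11:20 AM–7:27 PM = 8 h 7 min
Sat: 11:09 AM–4:18 PM = 5 h 9 min
Sun: 7:42 AM–2:14 PM = 6 h 32 min
Total worked: 44 h 32 min = 44.53 h.
Threshold 40 h → overtime 4 h 32 min, regular 40 h 0 min.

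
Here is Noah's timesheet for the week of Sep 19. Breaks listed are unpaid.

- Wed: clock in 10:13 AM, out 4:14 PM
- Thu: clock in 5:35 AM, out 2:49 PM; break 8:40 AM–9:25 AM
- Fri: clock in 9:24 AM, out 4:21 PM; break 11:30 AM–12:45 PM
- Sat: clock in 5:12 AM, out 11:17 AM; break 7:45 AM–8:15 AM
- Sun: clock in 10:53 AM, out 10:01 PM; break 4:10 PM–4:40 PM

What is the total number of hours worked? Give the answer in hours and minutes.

36 h 25 min

Wed: 10:13 AM–4:14 PM = 6 h 1 min
Thu: 5:35 AM–2:49 PM = 9 h 14 min; less 45 min break → 8 h 29 min
Fri: 9:24 AM–4:21 PM = 6 h 57 min; less 75 min break → 5 h 42 min
Sat: 5:12 AM–11:17 AM = 6 h 5 min; less 30 min break → 5 h 35 min
Sun: 10:53 AM–10:01 PM = 11 h 8 min; less 30 min break → 10 h 38 min
Total: 6 h 1 min + 8 h 29 min + 5 h 42 min + 5 h 35 min + 10 h 38 min = 36 h 25 min.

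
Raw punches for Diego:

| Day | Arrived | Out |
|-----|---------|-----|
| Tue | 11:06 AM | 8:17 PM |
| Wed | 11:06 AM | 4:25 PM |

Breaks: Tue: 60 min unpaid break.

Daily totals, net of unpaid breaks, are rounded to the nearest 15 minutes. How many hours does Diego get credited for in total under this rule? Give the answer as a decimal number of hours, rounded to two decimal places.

13.50 hours

Tue: 11:06 AM–8:17 PM = 9 h 11 min − 60 min = 8 h 11 min → rounds to 8 h 15 min
Wed: 11:06 AM–4:25 PM = 5 h 19 min → rounds to 5 h 15 min
Total credited: 13 h 30 min.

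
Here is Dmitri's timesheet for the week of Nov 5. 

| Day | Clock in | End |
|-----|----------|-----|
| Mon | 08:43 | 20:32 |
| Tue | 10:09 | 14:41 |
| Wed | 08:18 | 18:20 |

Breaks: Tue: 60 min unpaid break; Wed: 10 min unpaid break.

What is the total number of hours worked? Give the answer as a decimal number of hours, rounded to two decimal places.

Mon: 08:43–20:32 = 11 h 49 min
Tue: 10:09–14:41 = 4 h 32 min; less 60 min break → 3 h 32 min
Wed: 08:18–18:20 = 10 h 2 min; less 10 min break → 9 h 52 min
Total: 11 h 49 min + 3 h 32 min + 9 h 52 min = 25 h 13 min.

25.22 hours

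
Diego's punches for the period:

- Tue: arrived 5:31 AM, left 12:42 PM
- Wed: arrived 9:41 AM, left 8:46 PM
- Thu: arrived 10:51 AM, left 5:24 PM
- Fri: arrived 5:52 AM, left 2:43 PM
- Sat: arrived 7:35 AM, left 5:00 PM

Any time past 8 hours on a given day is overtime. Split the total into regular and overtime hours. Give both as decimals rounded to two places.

Tue: 5:31 AM–12:42 PM = 7 h 11 min
Wed: 9:41 AM–8:46 PM = 11 h 5 min
Thu: 10:51 AM–5:24 PM = 6 h 33 min
Fri: 5:52 AM–2:43 PM = 8 h 51 min
Sat: 7:35 AM–5:00 PM = 9 h 25 min
Tue reg 7 h 11 min / OT 0 h 0 min; Wed reg 8 h 0 min / OT 3 h 5 min; Thu reg 6 h 33 min / OT 0 h 0 min; Fri reg 8 h 0 min / OT 0 h 51 min; Sat reg 8 h 0 min / OT 1 h 25 min.
Totals: regular 37 h 44 min, overtime 5 h 21 min.

Regular 37.73 hours, overtime 5.35 hours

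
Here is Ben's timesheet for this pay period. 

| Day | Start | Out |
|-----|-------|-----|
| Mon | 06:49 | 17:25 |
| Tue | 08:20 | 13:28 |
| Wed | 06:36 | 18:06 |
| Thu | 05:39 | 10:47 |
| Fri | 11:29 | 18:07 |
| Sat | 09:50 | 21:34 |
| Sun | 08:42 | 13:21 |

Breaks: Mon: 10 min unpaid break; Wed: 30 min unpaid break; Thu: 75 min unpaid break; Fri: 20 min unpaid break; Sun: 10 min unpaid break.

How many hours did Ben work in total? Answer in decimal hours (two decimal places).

52.97 hours

Mon: 06:49–17:25 = 10 h 36 min; less 10 min break → 10 h 26 min
Tue: 08:20–13:28 = 5 h 8 min
Wed: 06:36–18:06 = 11 h 30 min; less 30 min break → 11 h 0 min
Thu: 05:39–10:47 = 5 h 8 min; less 75 min break → 3 h 53 min
Fri: 11:29–18:07 = 6 h 38 min; less 20 min break → 6 h 18 min
Sat: 09:50–21:34 = 11 h 44 min
Sun: 08:42–13:21 = 4 h 39 min; less 10 min break → 4 h 29 min
Total: 10 h 26 min + 5 h 8 min + 11 h 0 min + 3 h 53 min + 6 h 18 min + 11 h 44 min + 4 h 29 min = 52 h 58 min.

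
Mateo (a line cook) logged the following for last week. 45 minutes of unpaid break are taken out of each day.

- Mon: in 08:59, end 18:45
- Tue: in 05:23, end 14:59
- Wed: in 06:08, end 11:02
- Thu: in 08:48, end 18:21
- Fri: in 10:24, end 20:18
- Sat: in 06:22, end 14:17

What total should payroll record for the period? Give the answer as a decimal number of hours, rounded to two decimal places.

47.13 hours

Mon: 08:59–18:45 = 9 h 46 min; less 45 min break → 9 h 1 min
Tue: 05:23–14:59 = 9 h 36 min; less 45 min break → 8 h 51 min
Wed: 06:08–11:02 = 4 h 54 min; less 45 min break → 4 h 9 min
Thu: 08:48–18:21 = 9 h 33 min; less 45 min break → 8 h 48 min
Fri: 10:24–20:18 = 9 h 54 min; less 45 min break → 9 h 9 min
Sat: 06:22–14:17 = 7 h 55 min; less 45 min break → 7 h 10 min
Total: 9 h 1 min + 8 h 51 min + 4 h 9 min + 8 h 48 min + 9 h 9 min + 7 h 10 min = 47 h 8 min.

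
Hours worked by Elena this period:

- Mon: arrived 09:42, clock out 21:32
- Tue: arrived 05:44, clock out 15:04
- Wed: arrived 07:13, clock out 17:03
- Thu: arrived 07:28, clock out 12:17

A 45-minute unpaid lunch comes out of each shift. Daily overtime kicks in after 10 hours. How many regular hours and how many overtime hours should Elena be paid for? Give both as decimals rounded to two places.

Regular 31.73 hours, overtime 1.08 hours

Mon: 09:42–21:32 = 11 h 50 min; less 45 min break → 11 h 5 min
Tue: 05:44–15:04 = 9 h 20 min; less 45 min break → 8 h 35 min
Wed: 07:13–17:03 = 9 h 50 min; less 45 min break → 9 h 5 min
Thu: 07:28–12:17 = 4 h 49 min; less 45 min break → 4 h 4 min
Mon reg 10 h 0 min / OT 1 h 5 min; Tue reg 8 h 35 min / OT 0 h 0 min; Wed reg 9 h 5 min / OT 0 h 0 min; Thu reg 4 h 4 min / OT 0 h 0 min.
Totals: regular 31 h 44 min, overtime 1 h 5 min.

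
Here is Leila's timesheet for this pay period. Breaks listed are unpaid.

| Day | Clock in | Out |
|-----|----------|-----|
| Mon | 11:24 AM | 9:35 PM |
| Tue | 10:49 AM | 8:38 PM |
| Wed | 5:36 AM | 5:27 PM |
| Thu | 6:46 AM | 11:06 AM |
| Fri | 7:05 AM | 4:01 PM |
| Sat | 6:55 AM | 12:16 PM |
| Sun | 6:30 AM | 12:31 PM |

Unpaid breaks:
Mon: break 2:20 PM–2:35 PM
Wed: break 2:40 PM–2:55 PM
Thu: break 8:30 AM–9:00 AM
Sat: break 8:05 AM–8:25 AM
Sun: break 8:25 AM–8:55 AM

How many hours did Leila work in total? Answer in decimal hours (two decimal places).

Mon: 11:24 AM–9:35 PM = 10 h 11 min; less 15 min break → 9 h 56 min
Tue: 10:49 AM–8:38 PM = 9 h 49 min
Wed: 5:36 AM–5:27 PM = 11 h 51 min; less 15 min break → 11 h 36 min
Thu: 6:46 AM–11:06 AM = 4 h 20 min; less 30 min break → 3 h 50 min
Fri: 7:05 AM–4:01 PM = 8 h 56 min
Sat: 6:55 AM–12:16 PM = 5 h 21 min; less 20 min break → 5 h 1 min
Sun: 6:30 AM–12:31 PM = 6 h 1 min; less 30 min break → 5 h 31 min
Total: 9 h 56 min + 9 h 49 min + 11 h 36 min + 3 h 50 min + 8 h 56 min + 5 h 1 min + 5 h 31 min = 54 h 39 min.

54.65 hours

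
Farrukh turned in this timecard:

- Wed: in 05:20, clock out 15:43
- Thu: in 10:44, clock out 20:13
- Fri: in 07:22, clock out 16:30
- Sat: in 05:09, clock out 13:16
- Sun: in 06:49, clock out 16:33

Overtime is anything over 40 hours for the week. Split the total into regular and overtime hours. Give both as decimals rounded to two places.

Regular 40.00 hours, overtime 6.85 hours

Wed: 05:20–15:43 = 10 h 23 min
Thu: 10:44–20:13 = 9 h 29 min
Fri: 07:22–16:30 = 9 h 8 min
Sat: 05:09–13:16 = 8 h 7 min
Sun: 06:49–16:33 = 9 h 44 min
Total worked: 46 h 51 min = 46.85 h.
Threshold 40 h → overtime 6 h 51 min, regular 40 h 0 min.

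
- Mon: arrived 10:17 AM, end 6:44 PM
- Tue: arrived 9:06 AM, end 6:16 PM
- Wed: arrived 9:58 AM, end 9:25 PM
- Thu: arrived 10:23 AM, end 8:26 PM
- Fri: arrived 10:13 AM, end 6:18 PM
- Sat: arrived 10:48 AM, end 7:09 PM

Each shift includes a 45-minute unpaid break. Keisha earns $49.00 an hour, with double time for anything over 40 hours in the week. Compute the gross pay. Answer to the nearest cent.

Mon: 10:17 AM–6:44 PM = 8 h 27 min; less 45 min break → 7 h 42 min
Tue: 9:06 AM–6:16 PM = 9 h 10 min; less 45 min break → 8 h 25 min
Wed: 9:58 AM–9:25 PM = 11 h 27 min; less 45 min break → 10 h 42 min
Thu: 10:23 AM–8:26 PM = 10 h 3 min; less 45 min break → 9 h 18 min
Fri: 10:13 AM–6:18 PM = 8 h 5 min; less 45 min break → 7 h 20 min
Sat: 10:48 AM–7:09 PM = 8 h 21 min; less 45 min break → 7 h 36 min
Total worked: 51 h 3 min = 3063 min.
Regular 40 h 0 min = 2400 min at $49.00/h; overtime 11 h 3 min = 663 min at $98.00/h.
Pay = (2400 × $49.00 + 663 × $98.00) ÷ 60 = $3042.90.

$3042.90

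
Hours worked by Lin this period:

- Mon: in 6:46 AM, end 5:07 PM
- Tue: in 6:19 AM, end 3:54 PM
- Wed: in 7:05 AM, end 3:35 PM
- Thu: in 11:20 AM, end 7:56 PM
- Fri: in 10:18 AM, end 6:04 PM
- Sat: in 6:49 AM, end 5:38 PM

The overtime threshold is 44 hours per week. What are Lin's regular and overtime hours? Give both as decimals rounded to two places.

Mon: 6:46 AM–5:07 PM = 10 h 21 min
Tue: 6:19 AM–3:54 PM = 9 h 35 min
Wed: 7:05 AM–3:35 PM = 8 h 30 min
Thu: 11:20 AM–7:56 PM = 8 h 36 min
Fri: 10:18 AM–6:04 PM = 7 h 46 min
Sat: 6:49 AM–5:38 PM = 10 h 49 min
Total worked: 55 h 37 min = 55.62 h.
Threshold 44 h → overtime 11 h 37 min, regular 44 h 0 min.

Regular 44.00 hours, overtime 11.62 hours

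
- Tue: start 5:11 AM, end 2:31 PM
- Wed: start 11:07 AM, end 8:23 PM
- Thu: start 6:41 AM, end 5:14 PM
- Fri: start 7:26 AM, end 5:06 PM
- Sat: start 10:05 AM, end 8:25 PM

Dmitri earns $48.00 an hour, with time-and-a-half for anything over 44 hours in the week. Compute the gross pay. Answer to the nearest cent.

Tue: 5:11 AM–2:31 PM = 9 h 20 min
Wed: 11:07 AM–8:23 PM = 9 h 16 min
Thu: 6:41 AM–5:14 PM = 10 h 33 min
Fri: 7:26 AM–5:06 PM = 9 h 40 min
Sat: 10:05 AM–8:25 PM = 10 h 20 min
Total worked: 49 h 9 min = 2949 min.
Regular 44 h 0 min = 2640 min at $48.00/h; overtime 5 h 9 min = 309 min at $72.00/h.
Pay = (2640 × $48.00 + 309 × $72.00) ÷ 60 = $2482.80.

$2482.80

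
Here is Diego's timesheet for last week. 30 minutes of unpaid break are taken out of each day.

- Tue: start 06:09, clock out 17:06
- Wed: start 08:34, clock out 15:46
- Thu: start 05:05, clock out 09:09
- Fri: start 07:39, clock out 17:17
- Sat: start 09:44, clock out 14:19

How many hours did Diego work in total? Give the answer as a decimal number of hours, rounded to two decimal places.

33.93 hours

Tue: 06:09–17:06 = 10 h 57 min; less 30 min break → 10 h 27 min
Wed: 08:34–15:46 = 7 h 12 min; less 30 min break → 6 h 42 min
Thu: 05:05–09:09 = 4 h 4 min; less 30 min break → 3 h 34 min
Fri: 07:39–17:17 = 9 h 38 min; less 30 min break → 9 h 8 min
Sat: 09:44–14:19 = 4 h 35 min; less 30 min break → 4 h 5 min
Total: 10 h 27 min + 6 h 42 min + 3 h 34 min + 9 h 8 min + 4 h 5 min = 33 h 56 min.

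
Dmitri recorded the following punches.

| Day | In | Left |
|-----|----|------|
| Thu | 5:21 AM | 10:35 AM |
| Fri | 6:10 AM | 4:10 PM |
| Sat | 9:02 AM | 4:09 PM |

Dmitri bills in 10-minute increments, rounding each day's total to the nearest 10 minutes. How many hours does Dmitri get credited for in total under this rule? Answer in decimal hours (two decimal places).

Thu: 5:21 AM–10:35 AM = 5 h 14 min → rounds to 5 h 10 min
Fri: 6:10 AM–4:10 PM = 10 h 0 min → rounds to 10 h 0 min
Sat: 9:02 AM–4:09 PM = 7 h 7 min → rounds to 7 h 10 min
Total credited: 22 h 20 min.

22.33 hours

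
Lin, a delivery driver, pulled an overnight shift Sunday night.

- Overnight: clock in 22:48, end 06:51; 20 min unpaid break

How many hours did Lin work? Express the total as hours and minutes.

Overnight: 22:48 → midnight = 1 h 12 min; midnight → 06:51 = 6 h 51 min; span 8 h 3 min; less 20 min break → 7 h 43 min

7 h 43 min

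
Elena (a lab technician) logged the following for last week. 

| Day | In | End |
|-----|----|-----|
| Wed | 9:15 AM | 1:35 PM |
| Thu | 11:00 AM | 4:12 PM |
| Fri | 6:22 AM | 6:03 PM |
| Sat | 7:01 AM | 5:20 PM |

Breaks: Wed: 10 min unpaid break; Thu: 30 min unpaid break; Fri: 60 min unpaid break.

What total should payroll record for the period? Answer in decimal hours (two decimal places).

Wed: 9:15 AM–1:35 PM = 4 h 20 min; less 10 min break → 4 h 10 min
Thu: 11:00 AM–4:12 PM = 5 h 12 min; less 30 min break → 4 h 42 min
Fri: 6:22 AM–6:03 PM = 11 h 41 min; less 60 min break → 10 h 41 min
Sat: 7:01 AM–5:20 PM = 10 h 19 min
Total: 4 h 10 min + 4 h 42 min + 10 h 41 min + 10 h 19 min = 29 h 52 min.

29.87 hours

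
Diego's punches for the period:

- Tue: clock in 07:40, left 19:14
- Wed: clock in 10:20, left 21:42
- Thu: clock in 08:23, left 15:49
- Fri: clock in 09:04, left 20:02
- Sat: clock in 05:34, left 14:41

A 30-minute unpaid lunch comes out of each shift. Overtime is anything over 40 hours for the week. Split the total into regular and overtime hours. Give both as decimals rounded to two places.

Tue: 07:40–19:14 = 11 h 34 min; less 30 min break → 11 h 4 min
Wed: 10:20–21:42 = 11 h 22 min; less 30 min break → 10 h 52 min
Thu: 08:23–15:49 = 7 h 26 min; less 30 min break → 6 h 56 min
Fri: 09:04–20:02 = 10 h 58 min; less 30 min break → 10 h 28 min
Sat: 05:34–14:41 = 9 h 7 min; less 30 min break → 8 h 37 min
Total worked: 47 h 57 min = 47.95 h.
Threshold 40 h → overtime 7 h 57 min, regular 40 h 0 min.

Regular 40.00 hours, overtime 7.95 hours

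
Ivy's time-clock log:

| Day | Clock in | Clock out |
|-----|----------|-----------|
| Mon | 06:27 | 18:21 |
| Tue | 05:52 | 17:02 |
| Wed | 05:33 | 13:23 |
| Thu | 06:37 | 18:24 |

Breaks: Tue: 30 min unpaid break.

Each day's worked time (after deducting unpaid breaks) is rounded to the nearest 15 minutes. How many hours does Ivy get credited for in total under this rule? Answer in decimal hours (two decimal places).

42.25 hours

Mon: 06:27–18:21 = 11 h 54 min → rounds to 12 h 0 min
Tue: 05:52–17:02 = 11 h 10 min − 30 min = 10 h 40 min → rounds to 10 h 45 min
Wed: 05:33–13:23 = 7 h 50 min → rounds to 7 h 45 min
Thu: 06:37–18:24 = 11 h 47 min → rounds to 11 h 45 min
Total credited: 42 h 15 min.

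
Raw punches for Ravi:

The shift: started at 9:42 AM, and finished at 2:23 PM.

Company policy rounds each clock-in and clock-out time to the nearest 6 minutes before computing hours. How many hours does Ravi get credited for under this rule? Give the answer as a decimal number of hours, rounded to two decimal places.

The shift: in 9:42 AM→9:42 AM, out 2:23 PM→2:24 PM; 4 h 42 min

4.70 hours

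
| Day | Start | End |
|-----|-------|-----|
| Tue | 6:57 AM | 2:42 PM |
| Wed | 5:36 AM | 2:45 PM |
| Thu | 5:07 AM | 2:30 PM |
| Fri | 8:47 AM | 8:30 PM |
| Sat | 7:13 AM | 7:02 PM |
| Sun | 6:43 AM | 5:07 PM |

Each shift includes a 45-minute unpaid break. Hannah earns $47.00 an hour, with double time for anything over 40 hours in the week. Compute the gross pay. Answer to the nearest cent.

Tue: 6:57 AM–2:42 PM = 7 h 45 min; less 45 min break → 7 h 0 min
Wed: 5:36 AM–2:45 PM = 9 h 9 min; less 45 min break → 8 h 24 min
Thu: 5:07 AM–2:30 PM = 9 h 23 min; less 45 min break → 8 h 38 min
Fri: 8:47 AM–8:30 PM = 11 h 43 min; less 45 min break → 10 h 58 min
Sat: 7:13 AM–7:02 PM = 11 h 49 min; less 45 min break → 11 h 4 min
Sun: 6:43 AM–5:07 PM = 10 h 24 min; less 45 min break → 9 h 39 min
Total worked: 55 h 43 min = 3343 min.
Regular 40 h 0 min = 2400 min at $47.00/h; overtime 15 h 43 min = 943 min at $94.00/h.
Pay = (2400 × $47.00 + 943 × $94.00) ÷ 60 = $3357.37.

$3357.37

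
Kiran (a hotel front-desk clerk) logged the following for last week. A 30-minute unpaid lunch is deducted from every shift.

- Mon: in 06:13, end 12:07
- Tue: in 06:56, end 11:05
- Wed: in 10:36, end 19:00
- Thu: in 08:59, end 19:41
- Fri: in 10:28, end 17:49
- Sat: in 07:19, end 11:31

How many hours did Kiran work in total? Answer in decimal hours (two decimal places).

Mon: 06:13–12:07 = 5 h 54 min; less 30 min break → 5 h 24 min
Tue: 06:56–11:05 = 4 h 9 min; less 30 min break → 3 h 39 min
Wed: 10:36–19:00 = 8 h 24 min; less 30 min break → 7 h 54 min
Thu: 08:59–19:41 = 10 h 42 min; less 30 min break → 10 h 12 min
Fri: 10:28–17:49 = 7 h 21 min; less 30 min break → 6 h 51 min
Sat: 07:19–11:31 = 4 h 12 min; less 30 min break → 3 h 42 min
Total: 5 h 24 min + 3 h 39 min + 7 h 54 min + 10 h 12 min + 6 h 51 min + 3 h 42 min = 37 h 42 min.

37.70 hours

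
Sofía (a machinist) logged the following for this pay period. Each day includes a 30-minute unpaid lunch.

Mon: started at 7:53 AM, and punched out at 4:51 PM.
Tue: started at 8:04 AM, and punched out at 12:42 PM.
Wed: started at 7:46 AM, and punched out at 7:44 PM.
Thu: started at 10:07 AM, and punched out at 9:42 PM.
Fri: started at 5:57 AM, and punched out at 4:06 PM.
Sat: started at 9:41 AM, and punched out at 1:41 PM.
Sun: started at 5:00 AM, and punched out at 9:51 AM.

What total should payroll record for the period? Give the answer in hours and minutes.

Mon: 7:53 AM–4:51 PM = 8 h 58 min; less 30 min break → 8 h 28 min
Tue: 8:04 AM–12:42 PM = 4 h 38 min; less 30 min break → 4 h 8 min
Wed: 7:46 AM–7:44 PM = 11 h 58 min; less 30 min break → 11 h 28 min
Thu: 10:07 AM–9:42 PM = 11 h 35 min; less 30 min break → 11 h 5 min
Fri: 5:57 AM–4:06 PM = 10 h 9 min; less 30 min break → 9 h 39 min
Sat: 9:41 AM–1:41 PM = 4 h 0 min; less 30 min break → 3 h 30 min
Sun: 5:00 AM–9:51 AM = 4 h 51 min; less 30 min break → 4 h 21 min
Total: 8 h 28 min + 4 h 8 min + 11 h 28 min + 11 h 5 min + 9 h 39 min + 3 h 30 min + 4 h 21 min = 52 h 39 min.

52 h 39 min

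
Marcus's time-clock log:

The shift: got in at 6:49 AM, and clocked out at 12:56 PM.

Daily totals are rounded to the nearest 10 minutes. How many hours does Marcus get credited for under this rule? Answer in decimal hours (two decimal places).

6.17 hours

The shift: 6:49 AM–12:56 PM = 6 h 7 min → rounds to 6 h 10 min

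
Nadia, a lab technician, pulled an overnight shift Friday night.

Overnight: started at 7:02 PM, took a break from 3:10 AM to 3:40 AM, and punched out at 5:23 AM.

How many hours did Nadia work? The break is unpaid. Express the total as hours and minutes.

Overnight: 7:02 PM → midnight = 4 h 58 min; midnight → 5:23 AM = 5 h 23 min; span 10 h 21 min; less 30 min break → 9 h 51 min

9 h 51 min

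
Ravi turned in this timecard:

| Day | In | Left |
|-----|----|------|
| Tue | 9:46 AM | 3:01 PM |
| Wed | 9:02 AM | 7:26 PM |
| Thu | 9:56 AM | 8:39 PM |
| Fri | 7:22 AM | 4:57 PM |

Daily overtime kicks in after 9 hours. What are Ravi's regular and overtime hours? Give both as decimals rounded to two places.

Tue: 9:46 AM–3:01 PM = 5 h 15 min
Wed: 9:02 AM–7:26 PM = 10 h 24 min
Thu: 9:56 AM–8:39 PM = 10 h 43 min
Fri: 7:22 AM–4:57 PM = 9 h 35 min
Tue reg 5 h 15 min / OT 0 h 0 min; Wed reg 9 h 0 min / OT 1 h 24 min; Thu reg 9 h 0 min / OT 1 h 43 min; Fri reg 9 h 0 min / OT 0 h 35 min.
Totals: regular 32 h 15 min, overtime 3 h 42 min.

Regular 32.25 hours, overtime 3.70 hours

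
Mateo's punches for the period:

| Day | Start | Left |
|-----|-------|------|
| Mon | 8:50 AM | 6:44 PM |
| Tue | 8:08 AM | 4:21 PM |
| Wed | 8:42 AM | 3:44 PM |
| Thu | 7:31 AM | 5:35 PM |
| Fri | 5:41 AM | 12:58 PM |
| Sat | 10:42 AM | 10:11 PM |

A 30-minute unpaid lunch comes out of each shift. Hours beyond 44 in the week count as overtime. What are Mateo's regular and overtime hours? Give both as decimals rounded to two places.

Regular 44.00 hours, overtime 6.98 hours

Mon: 8:50 AM–6:44 PM = 9 h 54 min; less 30 min break → 9 h 24 min
Tue: 8:08 AM–4:21 PM = 8 h 13 min; less 30 min break → 7 h 43 min
Wed: 8:42 AM–3:44 PM = 7 h 2 min; less 30 min break → 6 h 32 min
Thu: 7:31 AM–5:35 PM = 10 h 4 min; less 30 min break → 9 h 34 min
Fri: 5:41 AM–12:58 PM = 7 h 17 min; less 30 min break → 6 h 47 min
Sat: 10:42 AM–10:11 PM = 11 h 29 min; less 30 min break → 10 h 59 min
Total worked: 50 h 59 min = 50.98 h.
Threshold 44 h → overtime 6 h 59 min, regular 44 h 0 min.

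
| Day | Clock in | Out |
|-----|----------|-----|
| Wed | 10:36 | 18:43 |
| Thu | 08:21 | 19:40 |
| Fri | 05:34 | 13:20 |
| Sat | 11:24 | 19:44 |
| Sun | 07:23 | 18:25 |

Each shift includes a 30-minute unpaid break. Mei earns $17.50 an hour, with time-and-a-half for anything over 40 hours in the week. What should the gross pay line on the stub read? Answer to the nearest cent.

Wed: 10:36–18:43 = 8 h 7 min; less 30 min break → 7 h 37 min
Thu: 08:21–19:40 = 11 h 19 min; less 30 min break → 10 h 49 min
Fri: 05:34–13:20 = 7 h 46 min; less 30 min break → 7 h 16 min
Sat: 11:24–19:44 = 8 h 20 min; less 30 min break → 7 h 50 min
Sun: 07:23–18:25 = 11 h 2 min; less 30 min break → 10 h 32 min
Total worked: 44 h 4 min = 2644 min.
Regular 40 h 0 min = 2400 min at $17.50/h; overtime 4 h 4 min = 244 min at $26.25/h.
Pay = (2400 × $17.50 + 244 × $26.25) ÷ 60 = $806.75.

$806.75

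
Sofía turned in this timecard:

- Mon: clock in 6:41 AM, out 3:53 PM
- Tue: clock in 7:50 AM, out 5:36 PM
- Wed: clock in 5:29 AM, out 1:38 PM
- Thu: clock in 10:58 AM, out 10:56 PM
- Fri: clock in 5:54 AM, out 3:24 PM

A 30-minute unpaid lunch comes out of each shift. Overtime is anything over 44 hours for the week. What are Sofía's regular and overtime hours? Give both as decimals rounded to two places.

Regular 44.00 hours, overtime 2.08 hours

Mon: 6:41 AM–3:53 PM = 9 h 12 min; less 30 min break → 8 h 42 min
Tue: 7:50 AM–5:36 PM = 9 h 46 min; less 30 min break → 9 h 16 min
Wed: 5:29 AM–1:38 PM = 8 h 9 min; less 30 min break → 7 h 39 min
Thu: 10:58 AM–10:56 PM = 11 h 58 min; less 30 min break → 11 h 28 min
Fri: 5:54 AM–3:24 PM = 9 h 30 min; less 30 min break → 9 h 0 min
Total worked: 46 h 5 min = 46.08 h.
Threshold 44 h → overtime 2 h 5 min, regular 44 h 0 min.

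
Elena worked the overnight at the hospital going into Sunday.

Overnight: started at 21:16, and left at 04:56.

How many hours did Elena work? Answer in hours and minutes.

7 h 40 min

Overnight: 21:16 → midnight = 2 h 44 min; midnight → 04:56 = 4 h 56 min; span 7 h 40 min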